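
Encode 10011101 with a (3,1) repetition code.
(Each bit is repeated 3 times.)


Each bit -> 3 copies

111000000111111111000111


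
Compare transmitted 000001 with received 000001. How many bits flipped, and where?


XOR: 000000

0 errors (received matches sent)


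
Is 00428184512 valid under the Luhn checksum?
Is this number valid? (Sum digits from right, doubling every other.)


Luhn sum = 43
43 mod 10 = 3

Invalid (Luhn sum mod 10 = 3)


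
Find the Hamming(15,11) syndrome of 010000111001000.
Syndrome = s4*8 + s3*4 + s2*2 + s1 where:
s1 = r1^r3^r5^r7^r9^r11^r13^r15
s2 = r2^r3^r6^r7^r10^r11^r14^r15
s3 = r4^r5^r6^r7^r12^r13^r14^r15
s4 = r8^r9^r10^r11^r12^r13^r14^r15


s1=0, s2=0, s3=0, s4=1

Syndrome = 8 (error at position 8)


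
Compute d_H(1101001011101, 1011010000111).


XOR: 0110011011010
Count of 1s: 7

7


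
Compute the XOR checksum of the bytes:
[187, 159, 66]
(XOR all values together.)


XOR chain: 187 ^ 159 ^ 66 = 102

102


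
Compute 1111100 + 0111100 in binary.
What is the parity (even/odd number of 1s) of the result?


1111100 = 124
0111100 = 60
Sum = 184 = 10111000
1s count = 4

even parity (4 ones in 10111000)


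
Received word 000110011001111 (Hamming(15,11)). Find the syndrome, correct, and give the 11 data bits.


Syndrome = 0: no error detected

Data: 01001001111 (no errors)


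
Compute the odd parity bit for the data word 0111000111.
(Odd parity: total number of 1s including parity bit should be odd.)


Number of 1s in data: 6
Parity bit: 1

1


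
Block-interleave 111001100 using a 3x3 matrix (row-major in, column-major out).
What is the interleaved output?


Matrix:
  111
  001
  100
Read columns: 101100110

101100110


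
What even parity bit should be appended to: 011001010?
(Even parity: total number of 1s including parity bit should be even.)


Number of 1s in data: 4
Parity bit: 0

0


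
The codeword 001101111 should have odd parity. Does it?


Number of 1s: 6

No, parity error (6 ones)


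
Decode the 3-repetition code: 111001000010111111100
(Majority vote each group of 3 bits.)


Groups: 111, 001, 000, 010, 111, 111, 100
Majority votes: 1000110

1000110


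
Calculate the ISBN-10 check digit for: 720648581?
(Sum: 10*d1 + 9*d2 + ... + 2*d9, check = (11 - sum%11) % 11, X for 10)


Weighted sum: 240
240 mod 11 = 9

Check digit: 2


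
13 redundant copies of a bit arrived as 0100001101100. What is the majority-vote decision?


Ones: 5 out of 13
Threshold: 7

0 (5/13 voted 1)


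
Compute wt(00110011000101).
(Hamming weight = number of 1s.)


Counting 1s in 00110011000101

6


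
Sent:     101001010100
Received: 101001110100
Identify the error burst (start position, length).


XOR: 000000100000

Burst at position 6, length 1


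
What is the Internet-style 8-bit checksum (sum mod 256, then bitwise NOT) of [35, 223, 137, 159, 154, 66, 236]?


Sum = 1010 mod 256 = 242
Complement = 13

13


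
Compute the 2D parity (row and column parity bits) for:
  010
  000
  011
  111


Row parities: 1001
Column parities: 110

Row P: 1001, Col P: 110, Corner: 0


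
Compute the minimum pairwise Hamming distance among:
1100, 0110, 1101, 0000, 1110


Comparing all pairs, minimum distance: 1
Can detect 0 errors, correct 0 errors

1


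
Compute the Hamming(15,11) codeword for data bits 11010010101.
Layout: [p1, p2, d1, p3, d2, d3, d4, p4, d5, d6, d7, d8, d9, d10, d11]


Parity bits: p1=0, p2=0, p3=0, p4=1

001010110010101


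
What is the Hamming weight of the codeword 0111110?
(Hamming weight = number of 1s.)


Counting 1s in 0111110

5


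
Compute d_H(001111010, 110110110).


XOR: 111001100
Count of 1s: 5

5


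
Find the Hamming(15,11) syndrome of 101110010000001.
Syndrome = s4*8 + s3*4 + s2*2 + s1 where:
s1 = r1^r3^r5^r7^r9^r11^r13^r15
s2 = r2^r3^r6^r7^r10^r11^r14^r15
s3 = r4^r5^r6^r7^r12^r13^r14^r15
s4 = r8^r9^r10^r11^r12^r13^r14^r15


s1=0, s2=0, s3=1, s4=0

Syndrome = 4 (error at position 4)


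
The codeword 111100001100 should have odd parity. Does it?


Number of 1s: 6

No, parity error (6 ones)


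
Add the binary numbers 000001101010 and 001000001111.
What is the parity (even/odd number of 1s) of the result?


000001101010 = 106
001000001111 = 527
Sum = 633 = 1001111001
1s count = 6

even parity (6 ones in 1001111001)


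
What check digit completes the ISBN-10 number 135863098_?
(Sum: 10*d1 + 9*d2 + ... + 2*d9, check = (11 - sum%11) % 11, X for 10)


Weighted sum: 227
227 mod 11 = 7

Check digit: 4


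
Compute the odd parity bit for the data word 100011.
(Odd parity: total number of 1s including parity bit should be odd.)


Number of 1s in data: 3
Parity bit: 0

0


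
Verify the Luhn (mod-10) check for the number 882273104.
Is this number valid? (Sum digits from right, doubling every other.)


Luhn sum = 39
39 mod 10 = 9

Invalid (Luhn sum mod 10 = 9)


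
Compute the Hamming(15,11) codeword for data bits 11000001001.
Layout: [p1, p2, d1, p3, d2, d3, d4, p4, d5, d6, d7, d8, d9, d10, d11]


Parity bits: p1=1, p2=0, p3=1, p4=0

101110000001001


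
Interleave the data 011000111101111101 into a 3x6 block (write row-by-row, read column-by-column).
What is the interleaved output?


Matrix:
  011000
  111101
  111101
Read columns: 011111111011000011

011111111011000011


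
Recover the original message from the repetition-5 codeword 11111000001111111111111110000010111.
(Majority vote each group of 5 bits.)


Groups: 11111, 00000, 11111, 11111, 11111, 00000, 10111
Majority votes: 1011101

1011101


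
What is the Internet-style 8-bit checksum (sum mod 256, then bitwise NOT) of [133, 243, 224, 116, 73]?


Sum = 789 mod 256 = 21
Complement = 234

234


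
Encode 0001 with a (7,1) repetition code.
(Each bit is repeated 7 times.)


Each bit -> 7 copies

0000000000000000000001111111


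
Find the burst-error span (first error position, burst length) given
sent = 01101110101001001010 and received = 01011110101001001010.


XOR: 00110000000000000000

Burst at position 2, length 2


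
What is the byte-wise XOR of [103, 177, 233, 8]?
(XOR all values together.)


XOR chain: 103 ^ 177 ^ 233 ^ 8 = 55

55


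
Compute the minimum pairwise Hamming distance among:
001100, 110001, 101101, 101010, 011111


Comparing all pairs, minimum distance: 2
Can detect 1 errors, correct 0 errors

2


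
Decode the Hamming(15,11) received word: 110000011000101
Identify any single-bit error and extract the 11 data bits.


Syndrome = 0: no error detected

Data: 00001000101 (no errors)


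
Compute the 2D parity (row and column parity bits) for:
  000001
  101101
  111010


Row parities: 100
Column parities: 010110

Row P: 100, Col P: 010110, Corner: 1


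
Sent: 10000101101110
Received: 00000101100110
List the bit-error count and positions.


XOR: 10000000001000

2 error(s) at position(s): 0, 10


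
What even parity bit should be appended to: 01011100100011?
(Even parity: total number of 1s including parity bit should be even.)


Number of 1s in data: 7
Parity bit: 1

1


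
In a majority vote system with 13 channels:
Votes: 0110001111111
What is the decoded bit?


Ones: 9 out of 13
Threshold: 7

1 (9/13 voted 1)


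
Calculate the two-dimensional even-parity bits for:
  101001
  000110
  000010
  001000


Row parities: 1011
Column parities: 100101

Row P: 1011, Col P: 100101, Corner: 1


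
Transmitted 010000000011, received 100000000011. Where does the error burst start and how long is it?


XOR: 110000000000

Burst at position 0, length 2


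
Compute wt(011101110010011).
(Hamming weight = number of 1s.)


Counting 1s in 011101110010011

9


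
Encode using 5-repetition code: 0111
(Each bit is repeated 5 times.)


Each bit -> 5 copies

00000111111111111111


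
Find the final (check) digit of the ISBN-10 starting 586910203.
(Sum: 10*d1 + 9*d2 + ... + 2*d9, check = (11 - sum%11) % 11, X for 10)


Weighted sum: 253
253 mod 11 = 0

Check digit: 0


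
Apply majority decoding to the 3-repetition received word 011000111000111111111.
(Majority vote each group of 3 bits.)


Groups: 011, 000, 111, 000, 111, 111, 111
Majority votes: 1010111

1010111


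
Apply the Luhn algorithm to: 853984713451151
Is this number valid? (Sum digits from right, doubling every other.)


Luhn sum = 67
67 mod 10 = 7

Invalid (Luhn sum mod 10 = 7)


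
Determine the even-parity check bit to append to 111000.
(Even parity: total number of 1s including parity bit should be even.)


Number of 1s in data: 3
Parity bit: 1

1


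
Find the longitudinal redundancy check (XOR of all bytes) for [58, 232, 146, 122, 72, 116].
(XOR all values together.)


XOR chain: 58 ^ 232 ^ 146 ^ 122 ^ 72 ^ 116 = 6

6


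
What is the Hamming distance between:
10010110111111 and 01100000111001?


XOR: 11110110000110
Count of 1s: 8

8


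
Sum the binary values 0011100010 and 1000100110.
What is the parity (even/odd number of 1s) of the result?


0011100010 = 226
1000100110 = 550
Sum = 776 = 1100001000
1s count = 3

odd parity (3 ones in 1100001000)


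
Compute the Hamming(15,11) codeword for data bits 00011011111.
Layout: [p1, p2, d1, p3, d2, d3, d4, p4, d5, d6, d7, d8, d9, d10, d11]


Parity bits: p1=1, p2=0, p3=1, p4=0

100100101011111


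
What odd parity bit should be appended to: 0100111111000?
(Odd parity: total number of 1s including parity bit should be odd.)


Number of 1s in data: 7
Parity bit: 0

0


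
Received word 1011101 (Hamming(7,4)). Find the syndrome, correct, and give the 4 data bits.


Syndrome = 4: error at position 4

Data: 1101 (corrected bit 4)


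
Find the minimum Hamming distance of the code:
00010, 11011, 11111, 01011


Comparing all pairs, minimum distance: 1
Can detect 0 errors, correct 0 errors

1


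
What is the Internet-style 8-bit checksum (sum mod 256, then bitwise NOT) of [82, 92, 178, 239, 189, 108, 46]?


Sum = 934 mod 256 = 166
Complement = 89

89


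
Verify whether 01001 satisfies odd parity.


Number of 1s: 2

No, parity error (2 ones)


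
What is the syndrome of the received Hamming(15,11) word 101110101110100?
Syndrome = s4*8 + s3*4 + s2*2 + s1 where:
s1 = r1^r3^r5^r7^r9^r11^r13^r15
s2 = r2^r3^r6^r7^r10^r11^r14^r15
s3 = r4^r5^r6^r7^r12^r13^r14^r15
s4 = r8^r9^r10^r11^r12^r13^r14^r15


s1=1, s2=0, s3=0, s4=0

Syndrome = 1 (error at position 1)


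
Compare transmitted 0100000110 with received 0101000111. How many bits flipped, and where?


XOR: 0001000001

2 error(s) at position(s): 3, 9


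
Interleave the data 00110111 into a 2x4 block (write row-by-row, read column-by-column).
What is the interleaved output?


Matrix:
  0011
  0111
Read columns: 00011111

00011111


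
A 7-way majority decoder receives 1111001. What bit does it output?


Ones: 5 out of 7
Threshold: 4

1 (5/7 voted 1)


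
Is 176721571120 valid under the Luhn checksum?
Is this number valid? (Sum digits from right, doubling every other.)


Luhn sum = 39
39 mod 10 = 9

Invalid (Luhn sum mod 10 = 9)


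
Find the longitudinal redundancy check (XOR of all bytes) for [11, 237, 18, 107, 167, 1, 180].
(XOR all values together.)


XOR chain: 11 ^ 237 ^ 18 ^ 107 ^ 167 ^ 1 ^ 180 = 141

141


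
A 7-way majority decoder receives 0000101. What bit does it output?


Ones: 2 out of 7
Threshold: 4

0 (2/7 voted 1)


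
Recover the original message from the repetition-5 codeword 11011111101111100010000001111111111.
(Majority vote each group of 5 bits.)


Groups: 11011, 11110, 11111, 00010, 00000, 11111, 11111
Majority votes: 1110011

1110011


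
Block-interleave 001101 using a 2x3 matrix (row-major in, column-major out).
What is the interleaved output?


Matrix:
  001
  101
Read columns: 010011

010011


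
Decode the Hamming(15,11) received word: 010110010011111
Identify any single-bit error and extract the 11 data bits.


Syndrome = 0: no error detected

Data: 01000011111 (no errors)


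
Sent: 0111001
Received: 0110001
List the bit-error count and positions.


XOR: 0001000

1 error(s) at position(s): 3


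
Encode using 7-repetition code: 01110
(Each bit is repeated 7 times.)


Each bit -> 7 copies

00000001111111111111111111110000000


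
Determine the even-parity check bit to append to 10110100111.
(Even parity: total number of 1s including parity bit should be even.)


Number of 1s in data: 7
Parity bit: 1

1


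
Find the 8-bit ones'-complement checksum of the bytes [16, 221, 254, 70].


Sum = 561 mod 256 = 49
Complement = 206

206


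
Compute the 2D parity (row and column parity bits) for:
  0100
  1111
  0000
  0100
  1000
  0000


Row parities: 100110
Column parities: 0111

Row P: 100110, Col P: 0111, Corner: 1


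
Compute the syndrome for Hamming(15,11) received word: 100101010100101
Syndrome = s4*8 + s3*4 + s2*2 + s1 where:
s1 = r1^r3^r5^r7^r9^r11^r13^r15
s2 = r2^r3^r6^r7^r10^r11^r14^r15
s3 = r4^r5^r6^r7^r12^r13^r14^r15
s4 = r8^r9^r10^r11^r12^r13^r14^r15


s1=1, s2=1, s3=0, s4=0

Syndrome = 3 (error at position 3)


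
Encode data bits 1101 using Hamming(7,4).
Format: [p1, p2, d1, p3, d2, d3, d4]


Parity bits: p1=1, p2=0, p3=0

1010101


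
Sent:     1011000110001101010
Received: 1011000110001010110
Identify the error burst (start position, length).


XOR: 0000000000000111100

Burst at position 13, length 4


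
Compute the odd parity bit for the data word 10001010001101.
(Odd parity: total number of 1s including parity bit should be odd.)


Number of 1s in data: 6
Parity bit: 1

1


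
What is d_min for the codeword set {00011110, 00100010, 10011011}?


Comparing all pairs, minimum distance: 3
Can detect 2 errors, correct 1 errors

3


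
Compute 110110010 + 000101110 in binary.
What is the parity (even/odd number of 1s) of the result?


110110010 = 434
000101110 = 46
Sum = 480 = 111100000
1s count = 4

even parity (4 ones in 111100000)


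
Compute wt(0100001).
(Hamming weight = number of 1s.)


Counting 1s in 0100001

2


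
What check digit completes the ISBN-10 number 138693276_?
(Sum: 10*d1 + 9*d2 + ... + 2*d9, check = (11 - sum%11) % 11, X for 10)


Weighted sum: 253
253 mod 11 = 0

Check digit: 0


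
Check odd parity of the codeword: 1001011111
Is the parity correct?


Number of 1s: 7

Yes, parity is correct (7 ones)


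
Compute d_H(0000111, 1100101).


XOR: 1100010
Count of 1s: 3

3


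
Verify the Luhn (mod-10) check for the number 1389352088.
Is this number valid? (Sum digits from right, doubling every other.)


Luhn sum = 51
51 mod 10 = 1

Invalid (Luhn sum mod 10 = 1)


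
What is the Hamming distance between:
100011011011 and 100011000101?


XOR: 000000011110
Count of 1s: 4

4


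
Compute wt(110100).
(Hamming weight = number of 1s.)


Counting 1s in 110100

3


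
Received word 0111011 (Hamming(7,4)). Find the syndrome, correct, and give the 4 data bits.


Syndrome = 4: error at position 4

Data: 1011 (corrected bit 4)


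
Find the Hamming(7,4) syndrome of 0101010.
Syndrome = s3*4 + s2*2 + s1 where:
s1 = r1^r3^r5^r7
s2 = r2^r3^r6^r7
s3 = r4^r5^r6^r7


s1=0, s2=0, s3=0

Syndrome = 0 (no error)


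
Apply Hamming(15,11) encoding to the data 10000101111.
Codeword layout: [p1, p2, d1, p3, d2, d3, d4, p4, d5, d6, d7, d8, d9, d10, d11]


Parity bits: p1=1, p2=0, p3=0, p4=1

101000010101111


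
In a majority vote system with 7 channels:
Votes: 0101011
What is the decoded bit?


Ones: 4 out of 7
Threshold: 4

1 (4/7 voted 1)


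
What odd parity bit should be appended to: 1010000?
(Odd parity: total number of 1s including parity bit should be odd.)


Number of 1s in data: 2
Parity bit: 1

1


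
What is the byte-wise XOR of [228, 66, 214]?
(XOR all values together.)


XOR chain: 228 ^ 66 ^ 214 = 112

112


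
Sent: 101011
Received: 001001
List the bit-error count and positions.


XOR: 100010

2 error(s) at position(s): 0, 4


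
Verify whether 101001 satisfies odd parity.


Number of 1s: 3

Yes, parity is correct (3 ones)


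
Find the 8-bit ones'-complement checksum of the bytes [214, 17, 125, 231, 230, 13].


Sum = 830 mod 256 = 62
Complement = 193

193


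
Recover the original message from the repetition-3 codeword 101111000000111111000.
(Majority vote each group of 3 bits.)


Groups: 101, 111, 000, 000, 111, 111, 000
Majority votes: 1100110

1100110


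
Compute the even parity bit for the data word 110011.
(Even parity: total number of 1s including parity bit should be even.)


Number of 1s in data: 4
Parity bit: 0

0


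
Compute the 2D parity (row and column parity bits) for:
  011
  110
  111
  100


Row parities: 0011
Column parities: 110

Row P: 0011, Col P: 110, Corner: 0


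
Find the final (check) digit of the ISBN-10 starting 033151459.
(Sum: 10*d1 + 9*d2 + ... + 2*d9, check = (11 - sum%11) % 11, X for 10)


Weighted sum: 142
142 mod 11 = 10

Check digit: 1


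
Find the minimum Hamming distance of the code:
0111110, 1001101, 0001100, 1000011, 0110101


Comparing all pairs, minimum distance: 2
Can detect 1 errors, correct 0 errors

2


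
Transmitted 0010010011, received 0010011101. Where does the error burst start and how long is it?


XOR: 0000001110

Burst at position 6, length 3


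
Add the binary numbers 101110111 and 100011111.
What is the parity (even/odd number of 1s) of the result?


101110111 = 375
100011111 = 287
Sum = 662 = 1010010110
1s count = 5

odd parity (5 ones in 1010010110)


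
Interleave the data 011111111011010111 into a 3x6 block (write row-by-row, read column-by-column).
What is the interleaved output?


Matrix:
  011111
  111011
  010111
Read columns: 010111110101111111

010111110101111111


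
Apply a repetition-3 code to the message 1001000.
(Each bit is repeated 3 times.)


Each bit -> 3 copies

111000000111000000000


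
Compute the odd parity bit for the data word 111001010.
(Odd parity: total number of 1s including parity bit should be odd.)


Number of 1s in data: 5
Parity bit: 0

0


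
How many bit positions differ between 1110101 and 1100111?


XOR: 0010010
Count of 1s: 2

2


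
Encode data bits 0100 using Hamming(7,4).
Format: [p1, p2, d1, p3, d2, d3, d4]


Parity bits: p1=1, p2=0, p3=1

1001100


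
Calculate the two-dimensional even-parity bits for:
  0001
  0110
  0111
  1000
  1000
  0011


Row parities: 101110
Column parities: 0011

Row P: 101110, Col P: 0011, Corner: 0


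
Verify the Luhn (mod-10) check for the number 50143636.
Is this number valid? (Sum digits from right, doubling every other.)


Luhn sum = 31
31 mod 10 = 1

Invalid (Luhn sum mod 10 = 1)


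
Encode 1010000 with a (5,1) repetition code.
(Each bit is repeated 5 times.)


Each bit -> 5 copies

11111000001111100000000000000000000


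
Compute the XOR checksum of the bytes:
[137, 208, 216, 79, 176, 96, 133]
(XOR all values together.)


XOR chain: 137 ^ 208 ^ 216 ^ 79 ^ 176 ^ 96 ^ 133 = 155

155


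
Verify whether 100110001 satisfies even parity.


Number of 1s: 4

Yes, parity is correct (4 ones)


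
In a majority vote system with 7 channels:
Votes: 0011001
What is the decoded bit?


Ones: 3 out of 7
Threshold: 4

0 (3/7 voted 1)


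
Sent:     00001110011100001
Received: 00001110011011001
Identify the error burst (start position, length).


XOR: 00000000000111000

Burst at position 11, length 3


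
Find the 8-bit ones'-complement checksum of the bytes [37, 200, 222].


Sum = 459 mod 256 = 203
Complement = 52

52


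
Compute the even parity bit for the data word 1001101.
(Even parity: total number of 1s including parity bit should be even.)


Number of 1s in data: 4
Parity bit: 0

0


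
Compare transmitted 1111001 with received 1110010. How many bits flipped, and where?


XOR: 0001011

3 error(s) at position(s): 3, 5, 6


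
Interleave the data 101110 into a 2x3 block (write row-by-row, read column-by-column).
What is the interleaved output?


Matrix:
  101
  110
Read columns: 110110

110110


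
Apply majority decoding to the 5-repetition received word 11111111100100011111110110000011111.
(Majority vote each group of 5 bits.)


Groups: 11111, 11110, 01000, 11111, 11011, 00000, 11111
Majority votes: 1101101

1101101


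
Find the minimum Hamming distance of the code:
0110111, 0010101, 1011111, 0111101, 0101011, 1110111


Comparing all pairs, minimum distance: 1
Can detect 0 errors, correct 0 errors

1


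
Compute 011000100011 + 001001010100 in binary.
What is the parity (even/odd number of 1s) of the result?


011000100011 = 1571
001001010100 = 596
Sum = 2167 = 100001110111
1s count = 7

odd parity (7 ones in 100001110111)


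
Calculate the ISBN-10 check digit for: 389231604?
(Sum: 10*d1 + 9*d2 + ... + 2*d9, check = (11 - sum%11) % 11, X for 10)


Weighted sum: 243
243 mod 11 = 1

Check digit: X


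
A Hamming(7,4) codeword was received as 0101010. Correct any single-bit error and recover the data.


Syndrome = 0: no error detected

Data: 0010 (no errors)


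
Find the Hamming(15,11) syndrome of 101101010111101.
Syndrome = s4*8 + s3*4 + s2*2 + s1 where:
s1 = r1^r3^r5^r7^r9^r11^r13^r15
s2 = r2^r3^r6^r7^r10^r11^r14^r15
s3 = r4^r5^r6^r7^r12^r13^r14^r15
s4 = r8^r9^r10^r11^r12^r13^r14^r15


s1=1, s2=1, s3=1, s4=0

Syndrome = 7 (error at position 7)


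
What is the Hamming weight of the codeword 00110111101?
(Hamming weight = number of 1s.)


Counting 1s in 00110111101

7


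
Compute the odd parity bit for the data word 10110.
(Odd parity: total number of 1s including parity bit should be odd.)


Number of 1s in data: 3
Parity bit: 0

0


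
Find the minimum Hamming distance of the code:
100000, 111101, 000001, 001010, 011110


Comparing all pairs, minimum distance: 2
Can detect 1 errors, correct 0 errors

2


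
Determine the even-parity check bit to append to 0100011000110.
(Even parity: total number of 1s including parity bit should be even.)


Number of 1s in data: 5
Parity bit: 1

1


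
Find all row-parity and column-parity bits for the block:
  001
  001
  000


Row parities: 110
Column parities: 000

Row P: 110, Col P: 000, Corner: 0


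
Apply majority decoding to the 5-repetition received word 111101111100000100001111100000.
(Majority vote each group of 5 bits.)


Groups: 11110, 11111, 00000, 10000, 11111, 00000
Majority votes: 110010

110010


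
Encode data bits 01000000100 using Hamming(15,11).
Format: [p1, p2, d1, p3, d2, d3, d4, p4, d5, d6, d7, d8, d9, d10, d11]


Parity bits: p1=0, p2=0, p3=0, p4=1

000010010000100


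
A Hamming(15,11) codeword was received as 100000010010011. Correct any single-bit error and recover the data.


Syndrome = 3: error at position 3

Data: 10000010011 (corrected bit 3)


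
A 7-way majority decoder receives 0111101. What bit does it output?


Ones: 5 out of 7
Threshold: 4

1 (5/7 voted 1)


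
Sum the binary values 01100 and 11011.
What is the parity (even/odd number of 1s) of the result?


01100 = 12
11011 = 27
Sum = 39 = 100111
1s count = 4

even parity (4 ones in 100111)


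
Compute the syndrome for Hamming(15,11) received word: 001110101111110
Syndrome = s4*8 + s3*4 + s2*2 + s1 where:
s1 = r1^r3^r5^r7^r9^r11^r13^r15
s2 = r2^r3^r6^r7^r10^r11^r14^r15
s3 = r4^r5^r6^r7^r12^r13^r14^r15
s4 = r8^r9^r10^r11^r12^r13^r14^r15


s1=0, s2=1, s3=0, s4=0

Syndrome = 2 (error at position 2)


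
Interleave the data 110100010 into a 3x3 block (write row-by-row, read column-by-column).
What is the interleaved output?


Matrix:
  110
  100
  010
Read columns: 110101000

110101000


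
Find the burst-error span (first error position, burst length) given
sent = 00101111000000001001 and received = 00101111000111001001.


XOR: 00000000000111000000

Burst at position 11, length 3


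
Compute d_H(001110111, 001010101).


XOR: 000100010
Count of 1s: 2

2


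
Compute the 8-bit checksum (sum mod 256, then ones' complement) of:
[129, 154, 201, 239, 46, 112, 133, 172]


Sum = 1186 mod 256 = 162
Complement = 93

93


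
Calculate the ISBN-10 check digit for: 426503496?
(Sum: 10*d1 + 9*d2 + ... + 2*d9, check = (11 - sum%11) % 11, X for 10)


Weighted sum: 211
211 mod 11 = 2

Check digit: 9


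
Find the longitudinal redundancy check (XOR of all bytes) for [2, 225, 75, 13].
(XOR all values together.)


XOR chain: 2 ^ 225 ^ 75 ^ 13 = 165

165


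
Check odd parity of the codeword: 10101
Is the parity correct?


Number of 1s: 3

Yes, parity is correct (3 ones)


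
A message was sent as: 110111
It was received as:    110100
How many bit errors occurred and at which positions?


XOR: 000011

2 error(s) at position(s): 4, 5


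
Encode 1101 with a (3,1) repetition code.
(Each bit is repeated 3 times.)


Each bit -> 3 copies

111111000111


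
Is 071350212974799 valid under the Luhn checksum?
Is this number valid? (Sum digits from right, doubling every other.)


Luhn sum = 72
72 mod 10 = 2

Invalid (Luhn sum mod 10 = 2)


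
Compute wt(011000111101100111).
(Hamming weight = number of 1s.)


Counting 1s in 011000111101100111

11


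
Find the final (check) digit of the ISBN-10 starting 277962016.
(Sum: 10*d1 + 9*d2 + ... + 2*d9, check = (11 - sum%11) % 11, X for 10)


Weighted sum: 263
263 mod 11 = 10

Check digit: 1


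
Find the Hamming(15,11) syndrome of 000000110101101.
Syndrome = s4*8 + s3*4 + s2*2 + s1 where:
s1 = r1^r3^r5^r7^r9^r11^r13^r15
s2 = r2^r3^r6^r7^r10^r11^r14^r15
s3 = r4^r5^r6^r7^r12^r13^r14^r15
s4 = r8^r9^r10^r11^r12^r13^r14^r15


s1=1, s2=1, s3=0, s4=1

Syndrome = 11 (error at position 11)


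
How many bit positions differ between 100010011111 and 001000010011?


XOR: 101010001100
Count of 1s: 5

5


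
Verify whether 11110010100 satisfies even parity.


Number of 1s: 6

Yes, parity is correct (6 ones)


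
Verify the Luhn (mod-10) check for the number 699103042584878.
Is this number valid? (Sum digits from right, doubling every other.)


Luhn sum = 80
80 mod 10 = 0

Valid (Luhn sum mod 10 = 0)


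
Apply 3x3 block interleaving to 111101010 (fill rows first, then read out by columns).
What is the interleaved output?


Matrix:
  111
  101
  010
Read columns: 110101110

110101110


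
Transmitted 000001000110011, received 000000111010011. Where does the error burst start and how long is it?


XOR: 000001111100000

Burst at position 5, length 5


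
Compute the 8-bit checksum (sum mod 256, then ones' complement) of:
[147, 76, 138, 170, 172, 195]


Sum = 898 mod 256 = 130
Complement = 125

125


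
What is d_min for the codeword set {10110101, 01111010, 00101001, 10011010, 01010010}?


Comparing all pairs, minimum distance: 2
Can detect 1 errors, correct 0 errors

2


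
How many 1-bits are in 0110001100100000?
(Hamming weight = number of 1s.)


Counting 1s in 0110001100100000

5


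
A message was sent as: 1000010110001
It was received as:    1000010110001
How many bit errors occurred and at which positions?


XOR: 0000000000000

0 errors (received matches sent)


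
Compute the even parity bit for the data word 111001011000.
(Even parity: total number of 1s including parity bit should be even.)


Number of 1s in data: 6
Parity bit: 0

0


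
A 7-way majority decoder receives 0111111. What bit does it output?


Ones: 6 out of 7
Threshold: 4

1 (6/7 voted 1)


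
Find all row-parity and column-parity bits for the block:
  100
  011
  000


Row parities: 100
Column parities: 111

Row P: 100, Col P: 111, Corner: 1


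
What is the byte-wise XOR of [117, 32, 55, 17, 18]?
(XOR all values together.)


XOR chain: 117 ^ 32 ^ 55 ^ 17 ^ 18 = 97

97


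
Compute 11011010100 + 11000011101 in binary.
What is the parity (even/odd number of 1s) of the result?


11011010100 = 1748
11000011101 = 1565
Sum = 3313 = 110011110001
1s count = 7

odd parity (7 ones in 110011110001)


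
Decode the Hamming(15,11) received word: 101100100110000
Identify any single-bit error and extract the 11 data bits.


Syndrome = 0: no error detected

Data: 10010110000 (no errors)


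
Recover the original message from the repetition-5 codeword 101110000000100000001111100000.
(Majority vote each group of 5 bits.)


Groups: 10111, 00000, 00100, 00000, 11111, 00000
Majority votes: 100010

100010


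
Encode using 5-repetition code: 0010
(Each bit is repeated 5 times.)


Each bit -> 5 copies

00000000001111100000


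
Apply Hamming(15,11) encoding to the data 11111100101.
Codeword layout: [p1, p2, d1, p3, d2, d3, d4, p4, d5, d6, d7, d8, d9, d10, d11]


Parity bits: p1=0, p2=1, p3=1, p4=0

011111101100101


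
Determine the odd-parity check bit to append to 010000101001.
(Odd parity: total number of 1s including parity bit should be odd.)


Number of 1s in data: 4
Parity bit: 1

1


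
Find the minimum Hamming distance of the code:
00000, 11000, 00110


Comparing all pairs, minimum distance: 2
Can detect 1 errors, correct 0 errors

2


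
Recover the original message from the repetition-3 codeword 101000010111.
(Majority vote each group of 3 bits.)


Groups: 101, 000, 010, 111
Majority votes: 1001

1001


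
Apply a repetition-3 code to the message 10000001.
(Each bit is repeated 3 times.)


Each bit -> 3 copies

111000000000000000000111


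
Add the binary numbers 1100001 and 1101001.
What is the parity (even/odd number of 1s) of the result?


1100001 = 97
1101001 = 105
Sum = 202 = 11001010
1s count = 4

even parity (4 ones in 11001010)


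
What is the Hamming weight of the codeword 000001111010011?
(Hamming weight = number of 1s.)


Counting 1s in 000001111010011

7


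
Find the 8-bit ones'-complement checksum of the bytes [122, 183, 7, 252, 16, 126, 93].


Sum = 799 mod 256 = 31
Complement = 224

224


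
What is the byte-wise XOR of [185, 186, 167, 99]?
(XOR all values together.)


XOR chain: 185 ^ 186 ^ 167 ^ 99 = 199

199


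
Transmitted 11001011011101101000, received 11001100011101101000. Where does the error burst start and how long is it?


XOR: 00000111000000000000

Burst at position 5, length 3


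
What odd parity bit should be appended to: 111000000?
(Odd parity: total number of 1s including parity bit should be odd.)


Number of 1s in data: 3
Parity bit: 0

0


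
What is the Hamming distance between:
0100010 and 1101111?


XOR: 1001101
Count of 1s: 4

4


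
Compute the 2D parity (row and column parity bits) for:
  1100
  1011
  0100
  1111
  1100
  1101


Row parities: 011001
Column parities: 1101

Row P: 011001, Col P: 1101, Corner: 1


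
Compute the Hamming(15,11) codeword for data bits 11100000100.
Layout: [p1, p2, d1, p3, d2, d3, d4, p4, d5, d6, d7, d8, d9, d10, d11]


Parity bits: p1=1, p2=0, p3=1, p4=1

101111010000100


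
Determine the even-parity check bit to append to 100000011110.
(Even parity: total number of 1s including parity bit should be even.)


Number of 1s in data: 5
Parity bit: 1

1


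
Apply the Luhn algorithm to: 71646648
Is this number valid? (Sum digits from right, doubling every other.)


Luhn sum = 38
38 mod 10 = 8

Invalid (Luhn sum mod 10 = 8)


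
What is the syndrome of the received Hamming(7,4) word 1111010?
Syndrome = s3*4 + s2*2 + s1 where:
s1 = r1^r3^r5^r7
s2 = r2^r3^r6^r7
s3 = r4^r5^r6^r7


s1=0, s2=1, s3=0

Syndrome = 2 (error at position 2)


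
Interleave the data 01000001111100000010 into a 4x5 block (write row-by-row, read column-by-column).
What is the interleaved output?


Matrix:
  01000
  00111
  11000
  00010
Read columns: 00101010010001010100

00101010010001010100


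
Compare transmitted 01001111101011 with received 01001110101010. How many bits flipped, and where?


XOR: 00000001000001

2 error(s) at position(s): 7, 13


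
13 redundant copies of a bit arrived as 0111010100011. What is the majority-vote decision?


Ones: 7 out of 13
Threshold: 7

1 (7/13 voted 1)


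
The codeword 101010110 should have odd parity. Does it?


Number of 1s: 5

Yes, parity is correct (5 ones)


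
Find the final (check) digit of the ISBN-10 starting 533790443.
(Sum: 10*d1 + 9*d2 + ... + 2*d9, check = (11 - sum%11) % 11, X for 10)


Weighted sum: 238
238 mod 11 = 7

Check digit: 4


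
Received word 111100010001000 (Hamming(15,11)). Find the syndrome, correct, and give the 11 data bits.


Syndrome = 0: no error detected

Data: 10000001000 (no errors)


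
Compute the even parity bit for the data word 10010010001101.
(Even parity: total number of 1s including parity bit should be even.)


Number of 1s in data: 6
Parity bit: 0

0


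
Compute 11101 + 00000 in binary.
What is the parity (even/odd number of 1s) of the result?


11101 = 29
00000 = 0
Sum = 29 = 11101
1s count = 4

even parity (4 ones in 11101)


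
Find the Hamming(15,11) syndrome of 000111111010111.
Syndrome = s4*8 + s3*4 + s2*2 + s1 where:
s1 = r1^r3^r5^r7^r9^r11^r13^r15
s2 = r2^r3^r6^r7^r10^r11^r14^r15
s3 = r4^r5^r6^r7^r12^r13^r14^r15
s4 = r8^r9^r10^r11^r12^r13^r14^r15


s1=0, s2=1, s3=1, s4=0

Syndrome = 6 (error at position 6)


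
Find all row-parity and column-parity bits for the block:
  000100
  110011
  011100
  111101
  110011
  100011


Row parities: 101101
Column parities: 000110

Row P: 101101, Col P: 000110, Corner: 0


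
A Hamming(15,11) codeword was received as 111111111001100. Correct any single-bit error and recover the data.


Syndrome = 0: no error detected

Data: 11111001100 (no errors)


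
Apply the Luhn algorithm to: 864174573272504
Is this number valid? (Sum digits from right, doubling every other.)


Luhn sum = 69
69 mod 10 = 9

Invalid (Luhn sum mod 10 = 9)


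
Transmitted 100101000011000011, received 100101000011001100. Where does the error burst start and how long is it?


XOR: 000000000000001111

Burst at position 14, length 4


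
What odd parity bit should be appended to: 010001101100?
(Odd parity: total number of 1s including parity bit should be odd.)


Number of 1s in data: 5
Parity bit: 0

0


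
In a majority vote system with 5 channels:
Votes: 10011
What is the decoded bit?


Ones: 3 out of 5
Threshold: 3

1 (3/5 voted 1)


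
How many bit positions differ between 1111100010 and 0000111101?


XOR: 1111011111
Count of 1s: 9

9


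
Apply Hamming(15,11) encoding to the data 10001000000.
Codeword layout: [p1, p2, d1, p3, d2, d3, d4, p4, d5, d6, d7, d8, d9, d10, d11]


Parity bits: p1=0, p2=1, p3=0, p4=1

011000011000000


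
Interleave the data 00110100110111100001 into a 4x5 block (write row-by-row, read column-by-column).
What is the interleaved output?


Matrix:
  00110
  10011
  01111
  00001
Read columns: 01000010101011100111

01000010101011100111


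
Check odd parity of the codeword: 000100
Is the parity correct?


Number of 1s: 1

Yes, parity is correct (1 ones)


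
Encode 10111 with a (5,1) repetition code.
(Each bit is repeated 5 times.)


Each bit -> 5 copies

1111100000111111111111111


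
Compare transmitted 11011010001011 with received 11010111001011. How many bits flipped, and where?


XOR: 00001101000000

3 error(s) at position(s): 4, 5, 7


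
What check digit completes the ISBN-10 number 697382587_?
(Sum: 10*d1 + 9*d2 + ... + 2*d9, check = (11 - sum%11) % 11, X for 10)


Weighted sum: 334
334 mod 11 = 4

Check digit: 7


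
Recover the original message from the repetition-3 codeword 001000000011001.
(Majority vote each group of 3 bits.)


Groups: 001, 000, 000, 011, 001
Majority votes: 00010

00010


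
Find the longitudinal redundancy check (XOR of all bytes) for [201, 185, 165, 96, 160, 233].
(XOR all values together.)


XOR chain: 201 ^ 185 ^ 165 ^ 96 ^ 160 ^ 233 = 252

252


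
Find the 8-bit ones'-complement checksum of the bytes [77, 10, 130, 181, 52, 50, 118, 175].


Sum = 793 mod 256 = 25
Complement = 230

230


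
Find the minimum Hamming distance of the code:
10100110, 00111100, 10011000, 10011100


Comparing all pairs, minimum distance: 1
Can detect 0 errors, correct 0 errors

1


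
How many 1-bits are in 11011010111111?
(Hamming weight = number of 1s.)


Counting 1s in 11011010111111

11


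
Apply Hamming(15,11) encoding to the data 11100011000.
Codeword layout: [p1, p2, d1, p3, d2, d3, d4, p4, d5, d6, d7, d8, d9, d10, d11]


Parity bits: p1=1, p2=1, p3=1, p4=0

111111000011000


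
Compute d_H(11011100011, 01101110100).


XOR: 10110010111
Count of 1s: 7

7


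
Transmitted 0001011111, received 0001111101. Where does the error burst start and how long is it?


XOR: 0000100010

Burst at position 4, length 5


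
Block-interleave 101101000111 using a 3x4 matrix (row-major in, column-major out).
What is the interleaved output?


Matrix:
  1011
  0100
  0111
Read columns: 100011101101

100011101101


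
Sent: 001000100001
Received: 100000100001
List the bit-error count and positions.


XOR: 101000000000

2 error(s) at position(s): 0, 2


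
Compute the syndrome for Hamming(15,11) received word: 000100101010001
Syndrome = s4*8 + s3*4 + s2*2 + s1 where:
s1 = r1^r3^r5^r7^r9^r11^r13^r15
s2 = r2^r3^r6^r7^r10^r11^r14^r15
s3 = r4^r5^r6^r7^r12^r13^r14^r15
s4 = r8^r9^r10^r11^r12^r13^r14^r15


s1=0, s2=1, s3=1, s4=1

Syndrome = 14 (error at position 14)


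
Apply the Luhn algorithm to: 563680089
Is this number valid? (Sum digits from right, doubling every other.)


Luhn sum = 38
38 mod 10 = 8

Invalid (Luhn sum mod 10 = 8)


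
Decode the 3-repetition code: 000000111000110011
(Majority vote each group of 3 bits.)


Groups: 000, 000, 111, 000, 110, 011
Majority votes: 001011

001011


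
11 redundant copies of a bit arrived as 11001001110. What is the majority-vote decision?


Ones: 6 out of 11
Threshold: 6

1 (6/11 voted 1)


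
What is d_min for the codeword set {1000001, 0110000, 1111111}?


Comparing all pairs, minimum distance: 4
Can detect 3 errors, correct 1 errors

4


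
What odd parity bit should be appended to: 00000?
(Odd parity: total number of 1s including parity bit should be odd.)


Number of 1s in data: 0
Parity bit: 1

1


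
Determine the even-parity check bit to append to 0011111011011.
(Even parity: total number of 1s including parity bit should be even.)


Number of 1s in data: 9
Parity bit: 1

1


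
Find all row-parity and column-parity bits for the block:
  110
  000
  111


Row parities: 001
Column parities: 001

Row P: 001, Col P: 001, Corner: 1


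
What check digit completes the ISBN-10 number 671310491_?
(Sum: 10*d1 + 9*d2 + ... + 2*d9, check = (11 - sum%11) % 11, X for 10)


Weighted sum: 203
203 mod 11 = 5

Check digit: 6


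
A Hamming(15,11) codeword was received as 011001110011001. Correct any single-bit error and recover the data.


Syndrome = 0: no error detected

Data: 10110011001 (no errors)


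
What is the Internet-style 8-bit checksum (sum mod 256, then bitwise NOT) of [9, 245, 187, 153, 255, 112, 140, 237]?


Sum = 1338 mod 256 = 58
Complement = 197

197


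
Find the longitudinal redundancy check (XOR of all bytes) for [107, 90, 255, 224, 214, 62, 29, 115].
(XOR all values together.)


XOR chain: 107 ^ 90 ^ 255 ^ 224 ^ 214 ^ 62 ^ 29 ^ 115 = 168

168
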